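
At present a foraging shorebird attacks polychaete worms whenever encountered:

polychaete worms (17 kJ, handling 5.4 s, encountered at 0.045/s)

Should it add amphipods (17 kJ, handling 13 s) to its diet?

Yes

Current rate: (0.045×17)/(1 + 0.045×5.4) = 0.6154 kJ/s.
amphipods: E/h = 17/13 = 1.308 kJ/s.
1.308 > 0.6154, so adding amphipods raises the average — include it.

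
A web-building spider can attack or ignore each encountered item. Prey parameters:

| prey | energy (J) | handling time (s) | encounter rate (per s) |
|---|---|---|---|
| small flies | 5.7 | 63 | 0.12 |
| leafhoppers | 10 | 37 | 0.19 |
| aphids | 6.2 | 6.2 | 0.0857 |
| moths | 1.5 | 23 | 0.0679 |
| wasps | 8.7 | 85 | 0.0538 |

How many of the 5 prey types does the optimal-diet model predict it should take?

1

Rank by E/h (J/s): aphids 1, leafhoppers 0.27, wasps 0.102, small flies 0.0905, moths 0.0652. Include each in turn until the next type's E/h falls below the running intake rate.
Rate on top 1: 0.347. leafhoppers: 0.27 < 0.347 → exclude; stop.
Optimal diet: aphids — 1 of 5 types.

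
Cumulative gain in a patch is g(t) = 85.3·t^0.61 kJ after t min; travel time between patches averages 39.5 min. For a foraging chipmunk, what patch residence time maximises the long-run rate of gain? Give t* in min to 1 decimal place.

By the marginal value theorem, leave when the instantaneous gain rate g'(t) equals the habitat-wide average g(t)/(T + t).
g'(t) = 0.61·85.3·t^-0.39. Setting 0.61·85.3·t^-0.39 = 85.3·t^0.61/(39.5+t) gives 0.61(39.5+t) = t, so 0.39·t = 0.61×39.5.
t* = 0.61×39.5/0.39 = 61.78 min.

61.8 min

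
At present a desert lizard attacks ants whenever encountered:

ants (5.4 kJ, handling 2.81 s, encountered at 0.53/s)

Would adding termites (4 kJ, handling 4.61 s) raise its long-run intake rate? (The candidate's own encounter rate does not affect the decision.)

Current rate: (0.53×5.4)/(1 + 0.53×2.81) = 1.15 kJ/s.
termites: E/h = 4/4.61 = 0.8677 kJ/s.
0.8677 < 1.15, so adding termites would lower the average — exclude it.

No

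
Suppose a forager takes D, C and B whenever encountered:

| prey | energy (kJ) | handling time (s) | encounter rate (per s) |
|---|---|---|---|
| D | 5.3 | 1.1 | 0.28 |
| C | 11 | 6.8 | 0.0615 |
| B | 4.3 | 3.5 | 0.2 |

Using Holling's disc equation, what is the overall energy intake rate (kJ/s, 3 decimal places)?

1.245 kJ/s

R = (0.28×5.3 + 0.0615×11 + 0.2×4.3) / (1 + 0.28×1.1 + 0.0615×6.8 + 0.2×3.5) = 3.021/2.426 = 1.245 kJ/s.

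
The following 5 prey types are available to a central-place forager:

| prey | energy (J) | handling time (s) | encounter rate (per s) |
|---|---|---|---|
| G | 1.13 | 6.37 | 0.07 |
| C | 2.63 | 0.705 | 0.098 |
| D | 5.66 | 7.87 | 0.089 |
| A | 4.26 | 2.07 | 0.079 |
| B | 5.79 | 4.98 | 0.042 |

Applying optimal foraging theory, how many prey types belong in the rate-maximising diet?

E/h in descending order: C 3.73, A 2.06, B 1.16, D 0.719, G 0.177 J/s. The optimal diet is the largest prefix of this list for which every included type satisfies E_i/h_i > R on the types above it.
Rate on top 1: 0.2411. A: 2.06 > 0.2411 → include.
Rate on top 2: 0.4821. B: 1.16 > 0.4821 → include.
Rate on top 3: 0.5809. D: 0.719 > 0.5809 → include.
Rate on top 4: 0.6261. G: 0.177 < 0.6261 → exclude; stop.
Optimal diet: C, A, B, D — 4 of 5 types.

4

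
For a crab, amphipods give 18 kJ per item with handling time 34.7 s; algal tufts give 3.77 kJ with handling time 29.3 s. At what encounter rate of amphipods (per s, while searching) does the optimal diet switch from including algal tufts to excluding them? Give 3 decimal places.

At the threshold, the rate on amphipods alone equals the profitability of algal tufts: λ·18/(1 + λ·34.7) = 3.77/29.3 = 0.1287.
Rearranging, λ(18 − 0.1287×34.7) = 0.1287, so λ = 0.1287/13.54 = 0.009506 per s.

0.010 per s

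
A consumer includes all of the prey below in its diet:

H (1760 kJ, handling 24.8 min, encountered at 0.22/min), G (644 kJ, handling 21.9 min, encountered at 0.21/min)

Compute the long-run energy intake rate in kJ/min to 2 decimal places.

R = Σλ_iE_i / (1 + Σλ_ih_i)
Numerator: 0.22×1760 + 0.21×644 = 522.4
Denominator: 1 + 0.22×24.8 + 0.21×21.9 = 11.05
R = 522.4/11.05 = 47.26 kJ/min

47.26 kJ/min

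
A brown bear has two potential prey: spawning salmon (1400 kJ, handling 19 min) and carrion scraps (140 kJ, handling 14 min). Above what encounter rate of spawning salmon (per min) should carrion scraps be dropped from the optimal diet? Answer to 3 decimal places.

The zero-one rule: include carrion scraps iff E₂/h₂ > λE₁/(1+λh₁). Equality gives the switch point.
λE₁h₂ = E₂ + λE₂h₁ ⇒ λ = E₂/(E₁h₂ − E₂h₁) = 140/(1.96e+04 − 2660) = 0.008264 per min.

0.008 per min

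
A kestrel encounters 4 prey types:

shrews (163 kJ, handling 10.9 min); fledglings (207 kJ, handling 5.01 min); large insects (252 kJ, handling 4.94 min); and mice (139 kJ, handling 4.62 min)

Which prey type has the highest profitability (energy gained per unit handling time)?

In descending order of E/h:
large insects: 252/4.94 = 51 kJ/min
fledglings: 207/5.01 = 41.3 kJ/min
mice: 139/4.62 = 30.1 kJ/min
shrews: 163/10.9 = 15 kJ/min

large insects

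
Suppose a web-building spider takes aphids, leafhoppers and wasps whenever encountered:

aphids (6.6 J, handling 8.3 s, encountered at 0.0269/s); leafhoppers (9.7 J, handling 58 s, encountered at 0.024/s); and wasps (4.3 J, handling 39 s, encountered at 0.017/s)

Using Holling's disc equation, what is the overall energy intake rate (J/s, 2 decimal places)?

0.15 J/s

Energy encountered per unit search time: 0.0269×6.6 + 0.024×9.7 + 0.017×4.3 = 0.4834 J/s.
Handling time per unit search time: 0.0269×8.3 + 0.024×58 + 0.017×39 = 2.278.
Rate = 0.4834/(1 + 2.278) = 0.1475 J/s.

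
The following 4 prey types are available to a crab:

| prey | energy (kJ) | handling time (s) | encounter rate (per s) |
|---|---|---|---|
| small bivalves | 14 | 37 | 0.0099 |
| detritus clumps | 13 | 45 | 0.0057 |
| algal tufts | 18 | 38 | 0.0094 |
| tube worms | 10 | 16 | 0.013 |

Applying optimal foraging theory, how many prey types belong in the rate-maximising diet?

E/h in descending order: tube worms 0.625, algal tufts 0.474, small bivalves 0.378, detritus clumps 0.289 kJ/s. The optimal diet is the largest prefix of this list for which every included type satisfies E_i/h_i > R on the types above it.
Rate on top 1: 0.1076. algal tufts: 0.474 > 0.1076 → include.
Rate on top 2: 0.1912. small bivalves: 0.378 > 0.1912 → include.
Rate on top 3: 0.2267. detritus clumps: 0.289 > 0.2267 → include.
Optimal diet: tube worms, algal tufts, small bivalves, detritus clumps — 4 of 4 types.

4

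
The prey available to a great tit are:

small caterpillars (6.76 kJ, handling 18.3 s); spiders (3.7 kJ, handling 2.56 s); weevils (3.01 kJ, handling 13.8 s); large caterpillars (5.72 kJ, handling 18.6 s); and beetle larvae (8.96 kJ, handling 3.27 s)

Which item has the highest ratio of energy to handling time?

beetle larvae

Profitability E/h (kJ/s): small caterpillars = 6.76/18.3 = 0.369, spiders = 3.7/2.56 = 1.45, weevils = 3.01/13.8 = 0.218, large caterpillars = 5.72/18.6 = 0.308, beetle larvae = 8.96/3.27 = 2.74.
Ranked: beetle larvae > spiders > small caterpillars > large caterpillars > weevils.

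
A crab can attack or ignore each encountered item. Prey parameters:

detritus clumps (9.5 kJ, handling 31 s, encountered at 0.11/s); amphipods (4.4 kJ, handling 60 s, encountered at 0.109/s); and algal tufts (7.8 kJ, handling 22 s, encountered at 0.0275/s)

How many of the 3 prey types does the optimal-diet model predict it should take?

Rank by E/h (kJ/s): algal tufts 0.355, detritus clumps 0.306, amphipods 0.0733. Include each in turn until the next type's E/h falls below the running intake rate.
Rate on top 1: 0.1336. detritus clumps: 0.306 > 0.1336 → include.
Rate on top 2: 0.2511. amphipods: 0.0733 < 0.2511 → exclude; stop.
Optimal diet: algal tufts, detritus clumps — 2 of 3 types.

2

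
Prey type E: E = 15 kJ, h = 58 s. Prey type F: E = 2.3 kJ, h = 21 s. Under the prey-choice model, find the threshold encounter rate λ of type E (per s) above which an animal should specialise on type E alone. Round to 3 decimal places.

The zero-one rule: include type F iff E₂/h₂ > λE₁/(1+λh₁). Equality gives the switch point.
λE₁h₂ = E₂ + λE₂h₁ ⇒ λ = E₂/(E₁h₂ − E₂h₁) = 2.3/(315 − 133.4) = 0.01267 per s.

0.013 per s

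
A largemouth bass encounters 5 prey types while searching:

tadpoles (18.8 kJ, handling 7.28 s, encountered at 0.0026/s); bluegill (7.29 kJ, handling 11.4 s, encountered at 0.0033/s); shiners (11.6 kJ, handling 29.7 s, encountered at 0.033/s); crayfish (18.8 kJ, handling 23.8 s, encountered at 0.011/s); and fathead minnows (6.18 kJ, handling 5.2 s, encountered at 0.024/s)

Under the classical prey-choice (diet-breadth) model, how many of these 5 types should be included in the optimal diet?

Rank by E/h (kJ/s): tadpoles 2.58, fathead minnows 1.19, crayfish 0.79, bluegill 0.639, shiners 0.391. Include each in turn until the next type's E/h falls below the running intake rate.
Rate on top 1: 0.04797. fathead minnows: 1.19 > 0.04797 → include.
Rate on top 2: 0.1724. crayfish: 0.79 > 0.1724 → include.
Rate on top 3: 0.2874. bluegill: 0.639 > 0.2874 → include.
Rate on top 4: 0.2966. shiners: 0.391 > 0.2966 → include.
Optimal diet: tadpoles, fathead minnows, crayfish, bluegill, shiners — 5 of 5 types.

5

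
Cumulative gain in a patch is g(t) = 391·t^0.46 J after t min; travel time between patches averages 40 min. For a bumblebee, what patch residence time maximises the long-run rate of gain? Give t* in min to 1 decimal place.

By the marginal value theorem, leave when the instantaneous gain rate g'(t) equals the habitat-wide average g(t)/(T + t).
g'(t) = 0.46·391·t^-0.54. Setting 0.46·391·t^-0.54 = 391·t^0.46/(40+t) gives 0.46(40+t) = t, so 0.54·t = 0.46×40.
t* = 0.46×40/0.54 = 34.07 min.

34.1 min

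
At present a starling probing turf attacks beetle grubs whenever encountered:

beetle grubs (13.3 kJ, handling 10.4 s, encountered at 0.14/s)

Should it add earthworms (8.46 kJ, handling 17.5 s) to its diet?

No

Intake rate on the current diet: R = (0.14×13.3) / (1 + 0.14×10.4) = 1.862/2.456 = 0.7581 kJ/s.
earthworms: E/h = 8.46/17.5 = 0.4834 kJ/s.
Since 0.4834 < R, time spent handling earthworms is better spent searching.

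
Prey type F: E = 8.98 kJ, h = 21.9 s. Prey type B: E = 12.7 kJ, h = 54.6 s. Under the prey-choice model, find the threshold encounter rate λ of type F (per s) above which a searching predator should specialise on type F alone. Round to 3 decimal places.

At the threshold, the rate on type F alone equals the profitability of type B: λ·8.98/(1 + λ·21.9) = 12.7/54.6 = 0.2326.
Rearranging, λ(8.98 − 0.2326×21.9) = 0.2326, so λ = 0.2326/3.886 = 0.05986 per s.

0.060 per s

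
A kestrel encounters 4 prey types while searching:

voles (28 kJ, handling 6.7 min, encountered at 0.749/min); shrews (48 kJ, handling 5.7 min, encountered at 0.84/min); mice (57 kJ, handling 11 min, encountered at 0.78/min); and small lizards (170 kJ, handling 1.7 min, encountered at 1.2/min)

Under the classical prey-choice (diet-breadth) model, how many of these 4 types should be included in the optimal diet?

E/h in descending order: small lizards 100, shrews 8.42, mice 5.18, voles 4.18 kJ/min. The optimal diet is the largest prefix of this list for which every included type satisfies E_i/h_i > R on the types above it.
Rate on top 1: 67.11. shrews: 8.42 < 67.11 → exclude; stop.
Optimal diet: small lizards — 1 of 4 types.

1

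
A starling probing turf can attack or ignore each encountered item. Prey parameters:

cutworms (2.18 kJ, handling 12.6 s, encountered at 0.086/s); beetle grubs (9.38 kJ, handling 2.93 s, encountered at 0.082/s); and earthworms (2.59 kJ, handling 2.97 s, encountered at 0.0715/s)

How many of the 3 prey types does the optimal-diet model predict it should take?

2

Profitabilities (E/h, kJ/s): beetle grubs 3.2, earthworms 0.872, cutworms 0.173. Add prey in this order while the next type's profitability exceeds the intake rate on those already taken.
Rate on top 1: 0.6202. earthworms: 0.872 > 0.6202 → include.
Rate on top 2: 0.657. cutworms: 0.173 < 0.657 → exclude; stop.
Optimal diet: beetle grubs, earthworms — 2 of 3 types.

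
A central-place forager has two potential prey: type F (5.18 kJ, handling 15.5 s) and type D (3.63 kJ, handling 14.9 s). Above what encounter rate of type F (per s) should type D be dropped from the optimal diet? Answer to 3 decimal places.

At the threshold, the rate on type F alone equals the profitability of type D: λ·5.18/(1 + λ·15.5) = 3.63/14.9 = 0.2436.
Rearranging, λ(5.18 − 0.2436×15.5) = 0.2436, so λ = 0.2436/1.404 = 0.1735 per s.

0.174 per s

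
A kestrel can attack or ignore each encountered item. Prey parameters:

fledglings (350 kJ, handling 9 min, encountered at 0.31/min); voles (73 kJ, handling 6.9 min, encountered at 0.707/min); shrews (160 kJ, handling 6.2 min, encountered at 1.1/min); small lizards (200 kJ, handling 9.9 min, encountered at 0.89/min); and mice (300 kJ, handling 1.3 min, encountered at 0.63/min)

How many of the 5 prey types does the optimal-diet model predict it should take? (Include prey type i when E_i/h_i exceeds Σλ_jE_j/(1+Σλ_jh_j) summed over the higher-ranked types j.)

1

Profitabilities (E/h, kJ/min): mice 231, fledglings 38.9, shrews 25.8, small lizards 20.2, voles 10.6. Add prey in this order while the next type's profitability exceeds the intake rate on those already taken.
Rate on top 1: 103.9. fledglings: 38.9 < 103.9 → exclude; stop.
Optimal diet: mice — 1 of 5 types.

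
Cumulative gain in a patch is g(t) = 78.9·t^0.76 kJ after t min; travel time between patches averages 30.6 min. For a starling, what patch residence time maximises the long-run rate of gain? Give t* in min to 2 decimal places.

Optimal t* satisfies g'(t*) = g(t*)/(T + t*).
g'(t) = 0.76·78.9·t^-0.24. Setting 0.76·78.9·t^-0.24 = 78.9·t^0.76/(30.6+t) gives 0.76(30.6+t) = t, so 0.24·t = 0.76×30.6.
t* = 0.76×30.6/0.24 = 96.9 min.

96.90 min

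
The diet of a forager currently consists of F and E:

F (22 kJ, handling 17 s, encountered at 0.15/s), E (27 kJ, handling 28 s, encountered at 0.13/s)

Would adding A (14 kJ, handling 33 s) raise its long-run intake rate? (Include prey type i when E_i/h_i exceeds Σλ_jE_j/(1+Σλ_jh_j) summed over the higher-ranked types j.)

No

On F and E alone, R = ΣλE/(1+Σλh) = 6.81/7.19 = 0.9471 kJ/s.
Profitability of A: 14/33 = 0.4242 kJ/s.
0.4242 < 0.9471, so adding A would lower the average — exclude it.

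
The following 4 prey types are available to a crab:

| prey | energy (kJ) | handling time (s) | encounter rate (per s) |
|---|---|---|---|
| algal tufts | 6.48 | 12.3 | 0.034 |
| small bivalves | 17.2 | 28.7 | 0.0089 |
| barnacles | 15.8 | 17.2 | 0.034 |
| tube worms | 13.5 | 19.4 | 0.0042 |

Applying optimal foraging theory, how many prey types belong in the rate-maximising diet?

4

Rank by E/h (kJ/s): barnacles 0.919, tube worms 0.696, small bivalves 0.599, algal tufts 0.527. Include each in turn until the next type's E/h falls below the running intake rate.
Rate on top 1: 0.339. tube worms: 0.696 > 0.339 → include.
Rate on top 2: 0.3564. small bivalves: 0.599 > 0.3564 → include.
Rate on top 3: 0.3887. algal tufts: 0.527 > 0.3887 → include.
Optimal diet: barnacles, tube worms, small bivalves, algal tufts — 4 of 4 types.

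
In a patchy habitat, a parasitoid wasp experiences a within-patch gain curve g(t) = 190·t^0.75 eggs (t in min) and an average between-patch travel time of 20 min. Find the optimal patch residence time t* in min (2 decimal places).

60.00 min

Optimal t* satisfies g'(t*) = g(t*)/(T + t*).
g'(t) = 0.75·190·t^-0.25. Setting 0.75·190·t^-0.25 = 190·t^0.75/(20+t) gives 0.75(20+t) = t, so 0.25·t = 0.75×20.
t* = 0.75×20/0.25 = 60 min.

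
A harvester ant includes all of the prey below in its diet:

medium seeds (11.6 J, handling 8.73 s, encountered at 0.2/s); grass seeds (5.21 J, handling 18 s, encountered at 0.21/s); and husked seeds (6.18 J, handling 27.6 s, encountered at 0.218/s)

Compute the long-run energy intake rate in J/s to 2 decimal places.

0.38 J/s

Energy encountered per unit search time: 0.2×11.6 + 0.21×5.21 + 0.218×6.18 = 4.761 J/s.
Handling time per unit search time: 0.2×8.73 + 0.21×18 + 0.218×27.6 = 11.54.
Rate = 4.761/(1 + 11.54) = 0.3796 J/s.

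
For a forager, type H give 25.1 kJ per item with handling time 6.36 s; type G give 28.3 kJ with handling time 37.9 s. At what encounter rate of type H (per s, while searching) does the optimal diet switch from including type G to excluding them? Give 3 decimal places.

0.037 per s

The zero-one rule: include type G iff E₂/h₂ > λE₁/(1+λh₁). Equality gives the switch point.
λE₁h₂ = E₂ + λE₂h₁ ⇒ λ = E₂/(E₁h₂ − E₂h₁) = 28.3/(951.3 − 180) = 0.03669 per s.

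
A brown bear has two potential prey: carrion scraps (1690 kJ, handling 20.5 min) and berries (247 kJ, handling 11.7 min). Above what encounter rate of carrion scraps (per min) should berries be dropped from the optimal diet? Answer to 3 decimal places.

Drop berries once their profitability E₂/h₂ falls below the rate achievable on carrion scraps alone: E₂/h₂ = λE₁/(1 + λh₁).
Solve for λ: λE₁h₂ = E₂(1 + λh₁) → λ(E₁h₂ − E₂h₁) = E₂ → λ = E₂/(E₁h₂ − E₂h₁).
λ = 247/(1690×11.7 − 247×20.5) = 247/1.471e+04 = 0.01679 per min.

0.017 per min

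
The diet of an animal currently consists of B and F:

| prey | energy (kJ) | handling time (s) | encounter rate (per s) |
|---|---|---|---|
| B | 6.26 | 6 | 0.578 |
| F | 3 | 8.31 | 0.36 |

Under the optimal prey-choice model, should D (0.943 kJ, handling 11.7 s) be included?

No

Current rate: (0.578×6.26 + 0.36×3)/(1 + 0.578×6 + 0.36×8.31) = 0.6298 kJ/s.
D: E/h = 0.943/11.7 = 0.0806 kJ/s.
Since 0.0806 < R, time spent handling D is better spent searching.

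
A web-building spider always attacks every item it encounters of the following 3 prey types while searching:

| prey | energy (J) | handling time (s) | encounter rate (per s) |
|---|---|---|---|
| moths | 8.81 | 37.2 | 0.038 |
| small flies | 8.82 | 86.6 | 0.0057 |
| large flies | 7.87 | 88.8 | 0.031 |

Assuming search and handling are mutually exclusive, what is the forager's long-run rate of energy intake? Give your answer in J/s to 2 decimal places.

0.11 J/s

R = Σλ_iE_i / (1 + Σλ_ih_i)
Numerator: 0.038×8.81 + 0.0057×8.82 + 0.031×7.87 = 0.629
Denominator: 1 + 0.038×37.2 + 0.0057×86.6 + 0.031×88.8 = 5.66
R = 0.629/5.66 = 0.1111 J/s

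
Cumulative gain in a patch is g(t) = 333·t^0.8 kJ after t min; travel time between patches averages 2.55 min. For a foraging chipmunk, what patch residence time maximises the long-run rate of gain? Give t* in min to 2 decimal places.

By the marginal value theorem, leave when the instantaneous gain rate g'(t) equals the habitat-wide average g(t)/(T + t).
g'(t) = 0.8·333·t^-0.2. Setting 0.8·333·t^-0.2 = 333·t^0.8/(2.55+t) gives 0.8(2.55+t) = t, so 0.20·t = 0.8×2.55.
t* = 0.8×2.55/0.20 = 10.2 min.

10.20 min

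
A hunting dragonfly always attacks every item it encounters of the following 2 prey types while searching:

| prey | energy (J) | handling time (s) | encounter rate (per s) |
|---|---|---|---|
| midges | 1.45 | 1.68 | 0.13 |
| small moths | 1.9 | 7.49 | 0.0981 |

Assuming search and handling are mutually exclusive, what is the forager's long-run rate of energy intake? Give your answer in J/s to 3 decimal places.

0.192 J/s

Energy encountered per unit search time: 0.13×1.45 + 0.0981×1.9 = 0.3749 J/s.
Handling time per unit search time: 0.13×1.68 + 0.0981×7.49 = 0.9532.
Rate = 0.3749/(1 + 0.9532) = 0.1919 J/s.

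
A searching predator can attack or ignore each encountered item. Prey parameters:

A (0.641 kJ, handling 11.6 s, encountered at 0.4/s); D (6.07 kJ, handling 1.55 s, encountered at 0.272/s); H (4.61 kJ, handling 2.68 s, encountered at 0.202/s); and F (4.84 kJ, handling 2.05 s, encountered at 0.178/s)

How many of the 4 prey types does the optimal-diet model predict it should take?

3

Profitabilities (E/h, kJ/s): D 3.92, F 2.36, H 1.72, A 0.0553. Add prey in this order while the next type's profitability exceeds the intake rate on those already taken.
Rate on top 1: 1.161. F: 2.36 > 1.161 → include.
Rate on top 2: 1.406. H: 1.72 > 1.406 → include.
Rate on top 3: 1.479. A: 0.0553 < 1.479 → exclude; stop.
Optimal diet: D, F, H — 3 of 4 types.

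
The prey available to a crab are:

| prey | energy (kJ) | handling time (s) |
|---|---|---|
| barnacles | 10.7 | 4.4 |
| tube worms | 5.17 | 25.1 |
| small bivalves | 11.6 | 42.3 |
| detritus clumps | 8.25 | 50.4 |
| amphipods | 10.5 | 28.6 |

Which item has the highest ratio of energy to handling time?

Profitability E/h (kJ/s): barnacles = 10.7/4.4 = 2.43, tube worms = 5.17/25.1 = 0.206, small bivalves = 11.6/42.3 = 0.274, detritus clumps = 8.25/50.4 = 0.164, amphipods = 10.5/28.6 = 0.367.
Ranked: barnacles > amphipods > small bivalves > tube worms > detritus clumps.

barnacles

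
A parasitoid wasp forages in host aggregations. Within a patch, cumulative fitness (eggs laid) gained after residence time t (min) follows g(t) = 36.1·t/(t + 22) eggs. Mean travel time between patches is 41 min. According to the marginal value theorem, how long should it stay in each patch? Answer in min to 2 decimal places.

Optimal t* satisfies g'(t*) = g(t*)/(T + t*).
g'(t) = 36.1·22/(t + 22)². Setting 36.1·22/(t+22)² = 36.1t/[(t+22)(41+t)] gives 22(41+t) = t(t+22), so t² = 22×41 = 902.
t* = √902 = 30.03 min.

30.03 min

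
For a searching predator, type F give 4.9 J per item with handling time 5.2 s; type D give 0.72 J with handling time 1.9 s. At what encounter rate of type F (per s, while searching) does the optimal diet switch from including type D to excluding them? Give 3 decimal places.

The zero-one rule: include type D iff E₂/h₂ > λE₁/(1+λh₁). Equality gives the switch point.
λE₁h₂ = E₂ + λE₂h₁ ⇒ λ = E₂/(E₁h₂ − E₂h₁) = 0.72/(9.31 − 3.744) = 0.1294 per s.

0.129 per s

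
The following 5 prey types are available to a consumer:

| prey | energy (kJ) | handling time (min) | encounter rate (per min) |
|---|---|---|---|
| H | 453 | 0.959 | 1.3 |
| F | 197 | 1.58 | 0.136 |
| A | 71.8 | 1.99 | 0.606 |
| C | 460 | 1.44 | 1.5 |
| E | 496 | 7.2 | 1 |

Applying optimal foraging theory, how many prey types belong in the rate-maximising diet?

2

E/h in descending order: H 472, C 319, F 125, E 68.9, A 36.1 kJ/min. The optimal diet is the largest prefix of this list for which every included type satisfies E_i/h_i > R on the types above it.
Rate on top 1: 262.1. C: 319 > 262.1 → include.
Rate on top 2: 290.2. F: 125 < 290.2 → exclude; stop.
Optimal diet: H, C — 2 of 5 types.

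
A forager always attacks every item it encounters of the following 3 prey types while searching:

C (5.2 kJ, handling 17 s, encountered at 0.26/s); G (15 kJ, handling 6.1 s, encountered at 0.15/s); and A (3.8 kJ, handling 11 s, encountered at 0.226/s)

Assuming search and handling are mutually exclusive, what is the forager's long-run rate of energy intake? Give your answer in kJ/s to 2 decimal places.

R = (0.26×5.2 + 0.15×15 + 0.226×3.8) / (1 + 0.26×17 + 0.15×6.1 + 0.226×11) = 4.461/8.821 = 0.5057 kJ/s.

0.51 kJ/s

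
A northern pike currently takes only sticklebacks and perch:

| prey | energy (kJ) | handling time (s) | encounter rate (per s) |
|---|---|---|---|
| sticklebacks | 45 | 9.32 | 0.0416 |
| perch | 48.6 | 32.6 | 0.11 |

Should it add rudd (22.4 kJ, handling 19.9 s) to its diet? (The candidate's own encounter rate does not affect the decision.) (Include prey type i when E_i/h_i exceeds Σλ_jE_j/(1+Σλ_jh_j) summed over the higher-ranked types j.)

No

Intake rate on the current diet: R = (0.0416×45 + 0.11×48.6) / (1 + 0.0416×9.32 + 0.11×32.6) = 7.218/4.974 = 1.451 kJ/s.
Profitability of rudd: 22.4/19.9 = 1.126 kJ/s.
Since 1.126 < R, time spent handling rudd is better spent searching.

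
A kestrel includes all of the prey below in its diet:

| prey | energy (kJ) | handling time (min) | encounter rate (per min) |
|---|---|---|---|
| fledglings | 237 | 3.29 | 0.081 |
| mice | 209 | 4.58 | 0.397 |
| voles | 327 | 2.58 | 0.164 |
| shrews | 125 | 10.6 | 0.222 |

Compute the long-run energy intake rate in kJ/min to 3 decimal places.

R = (0.081×237 + 0.397×209 + 0.164×327 + 0.222×125) / (1 + 0.081×3.29 + 0.397×4.58 + 0.164×2.58 + 0.222×10.6) = 183.5/5.861 = 31.32 kJ/min.

31.316 kJ/min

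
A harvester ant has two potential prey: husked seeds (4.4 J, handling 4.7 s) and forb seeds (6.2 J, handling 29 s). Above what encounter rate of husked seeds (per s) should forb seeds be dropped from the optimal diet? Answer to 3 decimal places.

Drop forb seeds once their profitability E₂/h₂ falls below the rate achievable on husked seeds alone: E₂/h₂ = λE₁/(1 + λh₁).
Solve for λ: λE₁h₂ = E₂(1 + λh₁) → λ(E₁h₂ − E₂h₁) = E₂ → λ = E₂/(E₁h₂ − E₂h₁).
λ = 6.2/(4.4×29 − 6.2×4.7) = 6.2/98.46 = 0.06297 per s.

0.063 per s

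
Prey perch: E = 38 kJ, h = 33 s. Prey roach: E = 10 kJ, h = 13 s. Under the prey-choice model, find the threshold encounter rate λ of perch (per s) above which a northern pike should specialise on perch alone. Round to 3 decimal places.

The zero-one rule: include roach iff E₂/h₂ > λE₁/(1+λh₁). Equality gives the switch point.
λE₁h₂ = E₂ + λE₂h₁ ⇒ λ = E₂/(E₁h₂ − E₂h₁) = 10/(494 − 330) = 0.06098 per s.

0.061 per s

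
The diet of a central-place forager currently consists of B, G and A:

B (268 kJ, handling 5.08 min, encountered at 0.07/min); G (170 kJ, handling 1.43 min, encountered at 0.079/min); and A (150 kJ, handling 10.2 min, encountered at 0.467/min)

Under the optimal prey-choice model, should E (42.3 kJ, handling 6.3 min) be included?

No

Current rate: (0.07×268 + 0.079×170 + 0.467×150)/(1 + 0.07×5.08 + 0.079×1.43 + 0.467×10.2) = 16.41 kJ/min.
Profitability of E: 42.3/6.3 = 6.714 kJ/min.
Since 6.714 < R, time spent handling E is better spent searching.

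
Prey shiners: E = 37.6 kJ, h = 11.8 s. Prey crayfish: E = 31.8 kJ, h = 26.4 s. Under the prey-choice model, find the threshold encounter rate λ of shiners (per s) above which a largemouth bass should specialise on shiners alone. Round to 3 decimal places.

0.052 per s

Drop crayfish once their profitability E₂/h₂ falls below the rate achievable on shiners alone: E₂/h₂ = λE₁/(1 + λh₁).
Solve for λ: λE₁h₂ = E₂(1 + λh₁) → λ(E₁h₂ − E₂h₁) = E₂ → λ = E₂/(E₁h₂ − E₂h₁).
λ = 31.8/(37.6×26.4 − 31.8×11.8) = 31.8/617.4 = 0.05151 per s.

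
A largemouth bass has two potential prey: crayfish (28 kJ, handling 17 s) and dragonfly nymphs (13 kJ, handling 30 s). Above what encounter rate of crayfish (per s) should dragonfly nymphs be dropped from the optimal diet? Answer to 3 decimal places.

Drop dragonfly nymphs once their profitability E₂/h₂ falls below the rate achievable on crayfish alone: E₂/h₂ = λE₁/(1 + λh₁).
Solve for λ: λE₁h₂ = E₂(1 + λh₁) → λ(E₁h₂ − E₂h₁) = E₂ → λ = E₂/(E₁h₂ − E₂h₁).
λ = 13/(28×30 − 13×17) = 13/619 = 0.021 per s.

0.021 per s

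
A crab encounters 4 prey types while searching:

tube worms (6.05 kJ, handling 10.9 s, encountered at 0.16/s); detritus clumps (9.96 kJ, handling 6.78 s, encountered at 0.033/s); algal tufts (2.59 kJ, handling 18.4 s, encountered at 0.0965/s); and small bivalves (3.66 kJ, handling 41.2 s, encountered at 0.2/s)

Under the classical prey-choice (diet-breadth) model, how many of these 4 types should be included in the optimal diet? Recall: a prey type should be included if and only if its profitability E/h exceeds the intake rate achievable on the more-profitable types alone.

E/h in descending order: detritus clumps 1.47, tube worms 0.555, algal tufts 0.141, small bivalves 0.0888 kJ/s. The optimal diet is the largest prefix of this list for which every included type satisfies E_i/h_i > R on the types above it.
Rate on top 1: 0.2686. tube worms: 0.555 > 0.2686 → include.
Rate on top 2: 0.4369. algal tufts: 0.141 < 0.4369 → exclude; stop.
Optimal diet: detritus clumps, tube worms — 2 of 4 types.

2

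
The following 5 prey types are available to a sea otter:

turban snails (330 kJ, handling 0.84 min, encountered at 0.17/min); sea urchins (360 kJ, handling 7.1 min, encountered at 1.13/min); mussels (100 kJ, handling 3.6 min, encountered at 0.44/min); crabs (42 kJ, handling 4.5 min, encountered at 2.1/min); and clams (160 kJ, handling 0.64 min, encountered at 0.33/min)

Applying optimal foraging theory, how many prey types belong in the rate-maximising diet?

2

Profitabilities (E/h, kJ/min): turban snails 393, clams 250, sea urchins 50.7, mussels 27.8, crabs 9.33. Add prey in this order while the next type's profitability exceeds the intake rate on those already taken.
Rate on top 1: 49.09. clams: 250 > 49.09 → include.
Rate on top 2: 80.43. sea urchins: 50.7 < 80.43 → exclude; stop.
Optimal diet: turban snails, clams — 2 of 5 types.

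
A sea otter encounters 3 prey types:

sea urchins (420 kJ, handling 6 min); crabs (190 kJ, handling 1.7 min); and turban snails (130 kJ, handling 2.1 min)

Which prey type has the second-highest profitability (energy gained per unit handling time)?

Profitability E/h (kJ/min): sea urchins = 420/6 = 70, crabs = 190/1.7 = 112, turban snails = 130/2.1 = 61.9.
Ranked: crabs > sea urchins > turban snails.

sea urchins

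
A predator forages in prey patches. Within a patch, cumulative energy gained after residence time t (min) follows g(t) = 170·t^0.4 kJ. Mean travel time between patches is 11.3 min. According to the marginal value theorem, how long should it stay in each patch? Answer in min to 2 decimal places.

By the marginal value theorem, leave when the instantaneous gain rate g'(t) equals the habitat-wide average g(t)/(T + t).
g'(t) = 0.4·170·t^-0.6. Setting 0.4·170·t^-0.6 = 170·t^0.4/(11.3+t) gives 0.4(11.3+t) = t, so 0.60·t = 0.4×11.3.
t* = 0.4×11.3/0.60 = 7.533 min.

7.53 min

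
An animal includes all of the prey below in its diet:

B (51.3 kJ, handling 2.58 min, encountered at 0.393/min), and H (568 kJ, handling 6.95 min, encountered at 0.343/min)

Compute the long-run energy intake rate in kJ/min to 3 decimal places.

R = (0.393×51.3 + 0.343×568) / (1 + 0.393×2.58 + 0.343×6.95) = 215/4.398 = 48.88 kJ/min.

48.885 kJ/min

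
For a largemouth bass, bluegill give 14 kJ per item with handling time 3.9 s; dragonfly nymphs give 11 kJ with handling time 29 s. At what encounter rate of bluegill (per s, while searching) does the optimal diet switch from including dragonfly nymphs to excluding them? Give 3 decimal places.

0.030 per s

The zero-one rule: include dragonfly nymphs iff E₂/h₂ > λE₁/(1+λh₁). Equality gives the switch point.
λE₁h₂ = E₂ + λE₂h₁ ⇒ λ = E₂/(E₁h₂ − E₂h₁) = 11/(406 − 42.9) = 0.03029 per s.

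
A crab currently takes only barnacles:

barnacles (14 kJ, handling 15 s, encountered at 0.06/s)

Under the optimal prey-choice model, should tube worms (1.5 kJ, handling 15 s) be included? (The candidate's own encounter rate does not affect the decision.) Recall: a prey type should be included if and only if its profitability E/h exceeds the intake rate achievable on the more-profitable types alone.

No

On barnacles alone, R = ΣλE/(1+Σλh) = 0.84/1.9 = 0.4421 kJ/s.
tube worms: E/h = 1.5/15 = 0.1 kJ/s.
0.1 < 0.4421, so adding tube worms would lower the average — exclude it.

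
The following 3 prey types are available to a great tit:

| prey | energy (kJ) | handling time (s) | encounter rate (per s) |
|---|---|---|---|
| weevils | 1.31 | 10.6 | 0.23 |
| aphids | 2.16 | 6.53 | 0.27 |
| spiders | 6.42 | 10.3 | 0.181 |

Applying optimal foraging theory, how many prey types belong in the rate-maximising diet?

1

Rank by E/h (kJ/s): spiders 0.623, aphids 0.331, weevils 0.124. Include each in turn until the next type's E/h falls below the running intake rate.
Rate on top 1: 0.4057. aphids: 0.331 < 0.4057 → exclude; stop.
Optimal diet: spiders — 1 of 3 types.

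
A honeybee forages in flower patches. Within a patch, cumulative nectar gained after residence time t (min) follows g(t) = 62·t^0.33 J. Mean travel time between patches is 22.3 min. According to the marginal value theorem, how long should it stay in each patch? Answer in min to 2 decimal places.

Maximise g(t)/(T+t): set derivative to zero → g'(t)(T+t) = g(t).
g'(t) = 0.33·62·t^-0.67. Setting 0.33·62·t^-0.67 = 62·t^0.33/(22.3+t) gives 0.33(22.3+t) = t, so 0.67·t = 0.33×22.3.
t* = 0.33×22.3/0.67 = 10.98 min.

10.98 min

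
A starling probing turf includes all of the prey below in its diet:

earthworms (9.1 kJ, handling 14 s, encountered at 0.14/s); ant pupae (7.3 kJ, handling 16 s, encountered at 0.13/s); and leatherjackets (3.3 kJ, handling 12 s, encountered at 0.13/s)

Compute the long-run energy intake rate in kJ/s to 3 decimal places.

0.402 kJ/s

R = Σλ_iE_i / (1 + Σλ_ih_i)
Numerator: 0.14×9.1 + 0.13×7.3 + 0.13×3.3 = 2.652
Denominator: 1 + 0.14×14 + 0.13×16 + 0.13×12 = 6.6
R = 2.652/6.6 = 0.4018 kJ/s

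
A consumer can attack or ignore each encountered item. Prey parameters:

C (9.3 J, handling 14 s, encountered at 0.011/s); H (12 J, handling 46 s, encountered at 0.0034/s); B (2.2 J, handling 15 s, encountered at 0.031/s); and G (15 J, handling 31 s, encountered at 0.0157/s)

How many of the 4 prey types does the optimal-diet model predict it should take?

3

E/h in descending order: C 0.664, G 0.484, H 0.261, B 0.147 J/s. The optimal diet is the largest prefix of this list for which every included type satisfies E_i/h_i > R on the types above it.
Rate on top 1: 0.08865. G: 0.484 > 0.08865 → include.
Rate on top 2: 0.2059. H: 0.261 > 0.2059 → include.
Rate on top 3: 0.2107. B: 0.147 < 0.2107 → exclude; stop.
Optimal diet: C, G, H — 3 of 4 types.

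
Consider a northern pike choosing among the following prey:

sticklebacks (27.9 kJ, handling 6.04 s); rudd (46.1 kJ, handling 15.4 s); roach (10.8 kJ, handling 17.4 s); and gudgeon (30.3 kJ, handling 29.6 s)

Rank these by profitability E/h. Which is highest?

sticklebacks

In descending order of E/h:
sticklebacks: 27.9/6.04 = 4.62 kJ/s
rudd: 46.1/15.4 = 2.99 kJ/s
gudgeon: 30.3/29.6 = 1.02 kJ/s
roach: 10.8/17.4 = 0.621 kJ/s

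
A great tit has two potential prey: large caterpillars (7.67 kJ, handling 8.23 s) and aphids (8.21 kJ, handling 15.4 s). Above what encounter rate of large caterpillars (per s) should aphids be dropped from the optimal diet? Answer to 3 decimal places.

At the threshold, the rate on large caterpillars alone equals the profitability of aphids: λ·7.67/(1 + λ·8.23) = 8.21/15.4 = 0.5331.
Rearranging, λ(7.67 − 0.5331×8.23) = 0.5331, so λ = 0.5331/3.282 = 0.1624 per s.

0.162 per s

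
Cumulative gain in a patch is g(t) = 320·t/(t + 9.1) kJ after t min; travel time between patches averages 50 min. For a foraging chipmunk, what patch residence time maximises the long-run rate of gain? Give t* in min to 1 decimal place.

Optimal t* satisfies g'(t*) = g(t*)/(T + t*).
g'(t) = 320·9.1/(t + 9.1)². Setting 320·9.1/(t+9.1)² = 320t/[(t+9.1)(50+t)] gives 9.1(50+t) = t(t+9.1), so t² = 9.1×50 = 455.
t* = √455 = 21.33 min.

21.3 min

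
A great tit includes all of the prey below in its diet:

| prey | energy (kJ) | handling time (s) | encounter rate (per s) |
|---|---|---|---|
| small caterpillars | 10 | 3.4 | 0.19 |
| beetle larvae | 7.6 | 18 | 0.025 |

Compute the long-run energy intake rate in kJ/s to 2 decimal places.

1.00 kJ/s

R = Σλ_iE_i / (1 + Σλ_ih_i)
Numerator: 0.19×10 + 0.025×7.6 = 2.09
Denominator: 1 + 0.19×3.4 + 0.025×18 = 2.096
R = 2.09/2.096 = 0.9971 kJ/s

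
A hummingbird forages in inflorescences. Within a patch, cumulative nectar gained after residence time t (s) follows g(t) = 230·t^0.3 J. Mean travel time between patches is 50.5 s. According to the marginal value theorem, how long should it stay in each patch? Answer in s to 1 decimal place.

Optimal t* satisfies g'(t*) = g(t*)/(T + t*).
g'(t) = 0.3·230·t^-0.7. Setting 0.3·230·t^-0.7 = 230·t^0.3/(50.5+t) gives 0.3(50.5+t) = t, so 0.70·t = 0.3×50.5.
t* = 0.3×50.5/0.70 = 21.64 s.

21.6 s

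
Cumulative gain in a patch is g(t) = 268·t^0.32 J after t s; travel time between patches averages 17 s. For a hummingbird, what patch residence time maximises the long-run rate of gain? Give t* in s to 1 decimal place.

Optimal t* satisfies g'(t*) = g(t*)/(T + t*).
g'(t) = 0.32·268·t^-0.68. Setting 0.32·268·t^-0.68 = 268·t^0.32/(17+t) gives 0.32(17+t) = t, so 0.68·t = 0.32×17.
t* = 0.32×17/0.68 = 8 s.

8.0 s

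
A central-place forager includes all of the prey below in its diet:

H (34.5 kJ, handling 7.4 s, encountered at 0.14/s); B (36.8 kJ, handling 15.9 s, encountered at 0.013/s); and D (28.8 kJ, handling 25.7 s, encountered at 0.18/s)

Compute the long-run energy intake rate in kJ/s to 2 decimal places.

R = (0.14×34.5 + 0.013×36.8 + 0.18×28.8) / (1 + 0.14×7.4 + 0.013×15.9 + 0.18×25.7) = 10.49/6.869 = 1.528 kJ/s.

1.53 kJ/s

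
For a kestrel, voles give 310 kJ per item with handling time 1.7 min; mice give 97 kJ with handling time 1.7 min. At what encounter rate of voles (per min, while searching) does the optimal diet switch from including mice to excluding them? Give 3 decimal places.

Drop mice once their profitability E₂/h₂ falls below the rate achievable on voles alone: E₂/h₂ = λE₁/(1 + λh₁).
Solve for λ: λE₁h₂ = E₂(1 + λh₁) → λ(E₁h₂ − E₂h₁) = E₂ → λ = E₂/(E₁h₂ − E₂h₁).
λ = 97/(310×1.7 − 97×1.7) = 97/362.1 = 0.2679 per min.

0.268 per min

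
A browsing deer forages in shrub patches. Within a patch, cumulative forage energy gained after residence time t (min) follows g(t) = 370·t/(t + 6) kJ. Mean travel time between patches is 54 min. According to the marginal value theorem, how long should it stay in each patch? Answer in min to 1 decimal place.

Optimal t* satisfies g'(t*) = g(t*)/(T + t*).
g'(t) = 370·6/(t + 6)². Setting 370·6/(t+6)² = 370t/[(t+6)(54+t)] gives 6(54+t) = t(t+6), so t² = 6×54 = 324.
t* = √324 = 18 min.

18.0 min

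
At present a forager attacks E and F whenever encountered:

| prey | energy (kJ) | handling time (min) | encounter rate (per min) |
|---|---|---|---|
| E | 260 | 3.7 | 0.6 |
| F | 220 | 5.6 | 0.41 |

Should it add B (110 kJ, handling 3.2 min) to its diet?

On E and F alone, R = ΣλE/(1+Σλh) = 246.2/5.516 = 44.63 kJ/min.
B: E/h = 110/3.2 = 34.38 kJ/min.
Since 34.38 < R, time spent handling B is better spent searching.

No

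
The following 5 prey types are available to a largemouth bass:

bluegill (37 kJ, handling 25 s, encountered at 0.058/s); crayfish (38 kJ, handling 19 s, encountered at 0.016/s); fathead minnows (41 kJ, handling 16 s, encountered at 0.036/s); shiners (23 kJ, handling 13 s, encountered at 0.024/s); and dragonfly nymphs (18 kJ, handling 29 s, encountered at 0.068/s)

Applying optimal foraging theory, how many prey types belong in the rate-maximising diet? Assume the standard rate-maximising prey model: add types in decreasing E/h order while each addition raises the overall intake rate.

4

Profitabilities (E/h, kJ/s): fathead minnows 2.56, crayfish 2, shiners 1.77, bluegill 1.48, dragonfly nymphs 0.621. Add prey in this order while the next type's profitability exceeds the intake rate on those already taken.
Rate on top 1: 0.9365. crayfish: 2 > 0.9365 → include.
Rate on top 2: 1.109. shiners: 1.77 > 1.109 → include.
Rate on top 3: 1.203. bluegill: 1.48 > 1.203 → include.
Rate on top 4: 1.313. dragonfly nymphs: 0.621 < 1.313 → exclude; stop.
Optimal diet: fathead minnows, crayfish, shiners, bluegill — 4 of 5 types.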